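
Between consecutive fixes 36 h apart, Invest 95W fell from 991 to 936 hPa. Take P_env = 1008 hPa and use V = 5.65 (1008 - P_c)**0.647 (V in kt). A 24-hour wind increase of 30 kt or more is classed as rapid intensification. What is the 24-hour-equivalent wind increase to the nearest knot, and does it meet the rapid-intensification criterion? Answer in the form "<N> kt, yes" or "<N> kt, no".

V₁: ΔP = 17, V ≈ 5.65 × 17^0.647 ≈ 35.33 kt.
V₂: ΔP = 72, V ≈ 5.65 × 72^0.647 ≈ 89.90 kt.
ΔV over 36 h = 54.57 kt → 24 h equivalent = 54.57 × 24/36 ≈ 36.38 kt.
36 kt ≥ 30 kt ⇒ rapid intensification.

36 kt, yes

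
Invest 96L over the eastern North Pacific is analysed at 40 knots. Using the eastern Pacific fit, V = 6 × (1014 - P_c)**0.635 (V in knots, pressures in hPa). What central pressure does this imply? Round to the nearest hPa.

994 hPa

ΔP = (V / 6)^(1/0.635) = (40/6)^1.575.
40/6 = 6.667; 6.667^1.575 ≈ 19.84 hPa.
P_c = 1014 − 19.84 = 994.16 ≈ 994 hPa.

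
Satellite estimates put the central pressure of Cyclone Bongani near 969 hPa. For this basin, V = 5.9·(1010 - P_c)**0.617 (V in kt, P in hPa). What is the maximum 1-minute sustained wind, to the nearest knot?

ΔP = 1010 − 969 = 41 hPa.
41^0.617 ≈ 9.888.
V ≈ 5.9 × 9.888 ≈ 58.3 kt.

58 kt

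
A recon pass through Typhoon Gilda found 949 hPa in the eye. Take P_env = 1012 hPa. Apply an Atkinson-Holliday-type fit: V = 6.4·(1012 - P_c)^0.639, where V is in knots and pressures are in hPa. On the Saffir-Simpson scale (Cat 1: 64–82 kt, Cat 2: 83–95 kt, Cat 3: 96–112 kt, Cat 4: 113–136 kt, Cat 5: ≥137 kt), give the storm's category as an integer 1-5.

2

ΔP = 1012 − 949 = 63 hPa.
V ≈ 6.4 × 63^0.639 = 6.4 × 14.12 ≈ 90 kt.
90 kt falls in the Category 2 band.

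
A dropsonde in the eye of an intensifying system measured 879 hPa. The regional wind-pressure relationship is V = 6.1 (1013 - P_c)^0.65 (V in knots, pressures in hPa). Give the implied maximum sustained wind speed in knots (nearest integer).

147 kt

ΔP = 1013 − 879 = 134 hPa.
134^0.65 ≈ 24.133.
V ≈ 6.1 × 24.133 ≈ 147.2 kt.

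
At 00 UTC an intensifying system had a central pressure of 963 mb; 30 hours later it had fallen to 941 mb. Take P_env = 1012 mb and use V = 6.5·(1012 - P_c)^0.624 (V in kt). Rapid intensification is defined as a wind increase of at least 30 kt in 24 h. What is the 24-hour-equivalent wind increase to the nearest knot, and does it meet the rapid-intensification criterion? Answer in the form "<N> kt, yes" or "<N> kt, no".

V₁: ΔP = 49, V ≈ 6.5 × 49^0.624 ≈ 73.72 kt.
V₂: ΔP = 71, V ≈ 6.5 × 71^0.624 ≈ 92.92 kt.
ΔV over 30 h = 19.20 kt → 24 h equivalent = 19.20 × 24/30 ≈ 15.36 kt.
15 kt < 30 kt ⇒ not rapid intensification.

15 kt, no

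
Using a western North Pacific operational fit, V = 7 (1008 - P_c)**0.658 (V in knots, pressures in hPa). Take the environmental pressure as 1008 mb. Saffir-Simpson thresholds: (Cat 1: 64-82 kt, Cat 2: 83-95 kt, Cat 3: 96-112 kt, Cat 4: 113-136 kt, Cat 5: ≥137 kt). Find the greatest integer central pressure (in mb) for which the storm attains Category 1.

979 mb

Category 1 begins at V = 64 kt.
Required ΔP = (64/7)^(1/0.658) = 9.143^1.520 ≈ 28.88 mb.
P_c ≤ 1008 − 28.88 = 979.12, so the highest integer P_c is 979 mb.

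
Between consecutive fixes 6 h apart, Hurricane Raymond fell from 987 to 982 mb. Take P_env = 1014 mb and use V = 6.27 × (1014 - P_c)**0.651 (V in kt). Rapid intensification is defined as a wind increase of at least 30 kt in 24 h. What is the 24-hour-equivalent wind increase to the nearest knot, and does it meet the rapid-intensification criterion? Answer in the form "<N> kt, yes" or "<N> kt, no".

25 kt, no

V₁: ΔP = 27, V ≈ 6.27 × 27^0.651 ≈ 53.59 kt.
V₂: ΔP = 32, V ≈ 6.27 × 32^0.651 ≈ 59.86 kt.
ΔV over 6 h = 6.27 kt → 24 h equivalent = 6.27 × 24/6 ≈ 25.08 kt.
25 kt < 30 kt ⇒ not rapid intensification.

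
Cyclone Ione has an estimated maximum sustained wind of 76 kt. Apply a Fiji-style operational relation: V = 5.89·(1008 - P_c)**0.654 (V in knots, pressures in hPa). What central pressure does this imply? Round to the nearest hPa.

ΔP = (V / 5.89)^(1/0.654) = (76/5.89)^1.529.
76/5.89 = 12.903; 12.903^1.529 ≈ 49.92 hPa.
P_c = 1008 − 49.92 = 958.08 ≈ 958 hPa.

958 hPa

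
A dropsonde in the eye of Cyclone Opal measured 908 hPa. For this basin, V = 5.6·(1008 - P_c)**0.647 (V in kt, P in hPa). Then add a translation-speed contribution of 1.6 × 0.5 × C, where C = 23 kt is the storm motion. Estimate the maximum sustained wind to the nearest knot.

ΔP = 1008 − 908 = 100 hPa.
100^0.647 ≈ 19.679.
V ≈ 5.6 × 19.679 ≈ 110.2 kt.
Translation term: 1.6 × 0.5 × 23 = 18.4 kt.
Corrected V ≈ 128.6 kt → 129 kt.

129 kt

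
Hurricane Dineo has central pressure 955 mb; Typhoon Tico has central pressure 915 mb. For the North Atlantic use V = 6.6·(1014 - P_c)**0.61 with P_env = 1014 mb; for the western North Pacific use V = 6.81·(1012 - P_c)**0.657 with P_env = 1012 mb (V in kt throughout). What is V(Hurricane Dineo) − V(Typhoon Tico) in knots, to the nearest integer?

Hurricane Dineo: ΔP = 59; V ≈ 6.6 × 59^0.61 ≈ 79.39 kt.
Typhoon Tico: ΔP = 97; V ≈ 6.81 × 97^0.657 ≈ 137.55 kt.
Difference ≈ 79.39 − 137.55 = -58.16 → -58 kt.

-58 kt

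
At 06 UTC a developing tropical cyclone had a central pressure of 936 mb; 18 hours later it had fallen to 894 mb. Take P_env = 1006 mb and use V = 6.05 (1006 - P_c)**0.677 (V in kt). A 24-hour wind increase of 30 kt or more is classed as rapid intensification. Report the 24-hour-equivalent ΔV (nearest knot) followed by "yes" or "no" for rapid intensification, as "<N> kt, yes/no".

V₁: ΔP = 70, V ≈ 6.05 × 70^0.677 ≈ 107.37 kt.
V₂: ΔP = 112, V ≈ 6.05 × 112^0.677 ≈ 147.60 kt.
ΔV over 18 h = 40.23 kt → 24 h equivalent = 40.23 × 24/18 ≈ 53.64 kt.
54 kt ≥ 30 kt ⇒ rapid intensification.

54 kt, yes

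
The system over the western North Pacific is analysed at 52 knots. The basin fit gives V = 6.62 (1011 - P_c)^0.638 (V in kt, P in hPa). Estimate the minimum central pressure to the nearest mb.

ΔP = (V / 6.62)^(1/0.638) = (52/6.62)^1.567.
52/6.62 = 7.855; 7.855^1.567 ≈ 25.30 mb.
P_c = 1011 − 25.30 = 985.70 ≈ 986 mb.

986 mb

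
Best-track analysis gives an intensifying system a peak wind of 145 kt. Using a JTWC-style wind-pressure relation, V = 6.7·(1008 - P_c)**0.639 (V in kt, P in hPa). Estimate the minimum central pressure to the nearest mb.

ΔP = (V / 6.7)^(1/0.639) = (145/6.7)^1.565.
145/6.7 = 21.642; 21.642^1.565 ≈ 122.93 mb.
P_c = 1008 − 122.93 = 885.07 ≈ 885 mb.

885 mb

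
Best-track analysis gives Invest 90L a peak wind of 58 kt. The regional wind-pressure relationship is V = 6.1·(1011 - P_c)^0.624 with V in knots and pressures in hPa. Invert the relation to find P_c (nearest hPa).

974 hPa

ΔP = (V / 6.1)^(1/0.624) = (58/6.1)^1.603.
58/6.1 = 9.508; 9.508^1.603 ≈ 36.94 hPa.
P_c = 1011 − 36.94 = 974.06 ≈ 974 hPa.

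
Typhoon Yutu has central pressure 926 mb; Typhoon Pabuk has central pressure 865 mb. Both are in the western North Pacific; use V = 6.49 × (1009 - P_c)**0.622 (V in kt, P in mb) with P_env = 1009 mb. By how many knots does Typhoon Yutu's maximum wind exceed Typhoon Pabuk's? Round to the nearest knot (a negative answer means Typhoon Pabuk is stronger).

-41 kt

Typhoon Yutu: ΔP = 83; V ≈ 6.49 × 83^0.622 ≈ 101.37 kt.
Typhoon Pabuk: ΔP = 144; V ≈ 6.49 × 144^0.622 ≈ 142.81 kt.
Difference ≈ 101.37 − 142.81 = -41.44 → -41 kt.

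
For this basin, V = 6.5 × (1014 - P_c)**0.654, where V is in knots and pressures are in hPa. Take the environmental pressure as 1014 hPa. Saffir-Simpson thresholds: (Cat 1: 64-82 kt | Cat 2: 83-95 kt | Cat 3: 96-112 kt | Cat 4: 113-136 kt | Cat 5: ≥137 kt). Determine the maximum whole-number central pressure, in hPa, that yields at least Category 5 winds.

908 hPa

Category 5 begins at V = 137 kt.
Required ΔP = (137/6.5)^(1/0.654) = 21.077^1.529 ≈ 105.72 hPa.
P_c ≤ 1014 − 105.72 = 908.28, so the highest integer P_c is 908 hPa.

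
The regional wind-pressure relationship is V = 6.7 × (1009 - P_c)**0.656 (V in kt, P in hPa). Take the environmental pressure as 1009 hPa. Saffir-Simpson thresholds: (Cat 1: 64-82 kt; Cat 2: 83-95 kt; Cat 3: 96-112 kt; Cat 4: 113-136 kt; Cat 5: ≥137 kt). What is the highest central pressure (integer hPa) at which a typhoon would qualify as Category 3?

951 hPa

Category 3 begins at V = 96 kt.
Required ΔP = (96/6.7)^(1/0.656) = 14.328^1.524 ≈ 57.88 hPa.
P_c ≤ 1009 − 57.88 = 951.12, so the highest integer P_c is 951 hPa.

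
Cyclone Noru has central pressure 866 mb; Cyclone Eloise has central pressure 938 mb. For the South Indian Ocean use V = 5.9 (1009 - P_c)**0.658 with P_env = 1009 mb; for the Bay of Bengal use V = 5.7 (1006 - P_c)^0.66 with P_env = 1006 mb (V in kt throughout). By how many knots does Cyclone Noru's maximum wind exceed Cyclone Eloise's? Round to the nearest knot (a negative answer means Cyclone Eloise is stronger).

62 kt

Cyclone Noru: ΔP = 143; V ≈ 5.9 × 143^0.658 ≈ 154.55 kt.
Cyclone Eloise: ΔP = 68; V ≈ 5.7 × 68^0.66 ≈ 92.33 kt.
Difference ≈ 154.55 − 92.33 = 62.22 → 62 kt.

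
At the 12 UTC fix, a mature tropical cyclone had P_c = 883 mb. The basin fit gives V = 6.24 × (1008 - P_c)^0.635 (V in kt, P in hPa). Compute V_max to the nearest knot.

ΔP = 1008 − 883 = 125 mb.
125^0.635 ≈ 21.455.
V ≈ 6.24 × 21.455 ≈ 133.9 kt.

134 kt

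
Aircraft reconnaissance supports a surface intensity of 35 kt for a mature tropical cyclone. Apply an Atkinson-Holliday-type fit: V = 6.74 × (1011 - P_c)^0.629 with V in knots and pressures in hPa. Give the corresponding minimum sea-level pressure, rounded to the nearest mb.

997 mb

ΔP = (V / 6.74)^(1/0.629) = (35/6.74)^1.590.
35/6.74 = 5.193; 5.193^1.590 ≈ 13.72 mb.
P_c = 1011 − 13.72 = 997.28 ≈ 997 mb.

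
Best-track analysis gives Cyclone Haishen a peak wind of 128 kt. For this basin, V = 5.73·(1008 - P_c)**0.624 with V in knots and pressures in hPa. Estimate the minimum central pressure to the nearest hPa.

863 hPa

ΔP = (V / 5.73)^(1/0.624) = (128/5.73)^1.603.
128/5.73 = 22.339; 22.339^1.603 ≈ 145.19 hPa.
P_c = 1008 − 145.19 = 862.81 ≈ 863 hPa.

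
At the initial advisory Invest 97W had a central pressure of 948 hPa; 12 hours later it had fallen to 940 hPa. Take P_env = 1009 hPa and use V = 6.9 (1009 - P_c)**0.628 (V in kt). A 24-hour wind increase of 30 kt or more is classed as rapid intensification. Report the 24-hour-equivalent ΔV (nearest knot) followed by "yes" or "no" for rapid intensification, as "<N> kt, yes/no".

V₁: ΔP = 61, V ≈ 6.9 × 61^0.628 ≈ 91.21 kt.
V₂: ΔP = 69, V ≈ 6.9 × 69^0.628 ≈ 98.55 kt.
ΔV over 12 h = 7.34 kt → 24 h equivalent = 7.34 × 24/12 ≈ 14.68 kt.
15 kt < 30 kt ⇒ not rapid intensification.

15 kt, no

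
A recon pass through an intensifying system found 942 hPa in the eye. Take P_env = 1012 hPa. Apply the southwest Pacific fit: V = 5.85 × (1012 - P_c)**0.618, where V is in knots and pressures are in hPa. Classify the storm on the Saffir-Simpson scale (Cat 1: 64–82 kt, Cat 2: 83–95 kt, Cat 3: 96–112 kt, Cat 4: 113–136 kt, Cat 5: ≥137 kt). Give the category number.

ΔP = 1012 − 942 = 70 hPa.
V ≈ 5.85 × 70^0.618 = 5.85 × 13.81 ≈ 81 kt.
81 kt falls in the Category 1 band.

1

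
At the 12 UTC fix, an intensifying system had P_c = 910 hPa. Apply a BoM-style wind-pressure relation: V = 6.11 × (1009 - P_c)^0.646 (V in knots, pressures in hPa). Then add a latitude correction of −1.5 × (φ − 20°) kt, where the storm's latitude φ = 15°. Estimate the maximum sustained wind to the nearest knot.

126 kt

ΔP = 1009 − 910 = 99 hPa.
99^0.646 ≈ 19.462.
V ≈ 6.11 × 19.462 ≈ 118.9 kt.
Latitude correction: −1.5 × (15 − 20) = 7.5 kt.
Corrected V ≈ 126.4 kt → 126 kt.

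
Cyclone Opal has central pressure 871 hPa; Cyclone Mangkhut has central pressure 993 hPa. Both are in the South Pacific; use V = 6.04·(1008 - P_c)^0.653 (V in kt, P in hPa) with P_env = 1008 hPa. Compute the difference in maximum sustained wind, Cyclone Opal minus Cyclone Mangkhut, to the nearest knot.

115 kt

Cyclone Opal: ΔP = 137; V ≈ 6.04 × 137^0.653 ≈ 150.08 kt.
Cyclone Mangkhut: ΔP = 15; V ≈ 6.04 × 15^0.653 ≈ 35.40 kt.
Difference ≈ 150.08 − 35.40 = 114.68 → 115 kt.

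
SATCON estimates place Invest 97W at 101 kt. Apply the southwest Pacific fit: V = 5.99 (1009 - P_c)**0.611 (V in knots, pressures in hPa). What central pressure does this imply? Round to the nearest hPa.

907 hPa

ΔP = (V / 5.99)^(1/0.611) = (101/5.99)^1.637.
101/5.99 = 16.861; 16.861^1.637 ≈ 101.86 hPa.
P_c = 1009 − 101.86 = 907.14 ≈ 907 hPa.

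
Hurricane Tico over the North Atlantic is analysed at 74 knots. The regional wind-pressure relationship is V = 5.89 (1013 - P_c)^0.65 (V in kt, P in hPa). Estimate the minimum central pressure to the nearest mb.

ΔP = (V / 5.89)^(1/0.65) = (74/5.89)^1.538.
74/5.89 = 12.564; 12.564^1.538 ≈ 49.08 mb.
P_c = 1013 − 49.08 = 963.92 ≈ 964 mb.

964 mb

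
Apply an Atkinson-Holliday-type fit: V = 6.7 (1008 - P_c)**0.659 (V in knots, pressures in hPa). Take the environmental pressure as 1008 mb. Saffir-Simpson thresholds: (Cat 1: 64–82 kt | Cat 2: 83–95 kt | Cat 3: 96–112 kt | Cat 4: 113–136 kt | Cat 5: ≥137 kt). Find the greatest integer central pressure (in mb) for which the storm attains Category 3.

Category 3 begins at V = 96 kt.
Required ΔP = (96/6.7)^(1/0.659) = 14.328^1.517 ≈ 56.82 mb.
P_c ≤ 1008 − 56.82 = 951.18, so the highest integer P_c is 951 mb.

951 mb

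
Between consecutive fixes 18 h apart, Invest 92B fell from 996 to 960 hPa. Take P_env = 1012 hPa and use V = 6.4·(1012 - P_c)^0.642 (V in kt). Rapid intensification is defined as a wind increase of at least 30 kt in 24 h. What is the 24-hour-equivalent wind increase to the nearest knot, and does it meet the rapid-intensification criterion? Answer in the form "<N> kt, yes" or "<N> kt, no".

V₁: ΔP = 16, V ≈ 6.4 × 16^0.642 ≈ 37.95 kt.
V₂: ΔP = 52, V ≈ 6.4 × 52^0.642 ≈ 80.88 kt.
ΔV over 18 h = 42.93 kt → 24 h equivalent = 42.93 × 24/18 ≈ 57.24 kt.
57 kt ≥ 30 kt ⇒ rapid intensification.

57 kt, yes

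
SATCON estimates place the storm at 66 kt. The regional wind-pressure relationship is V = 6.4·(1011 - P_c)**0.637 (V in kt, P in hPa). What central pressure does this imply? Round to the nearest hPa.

ΔP = (V / 6.4)^(1/0.637) = (66/6.4)^1.570.
66/6.4 = 10.312; 10.312^1.570 ≈ 38.98 hPa.
P_c = 1011 − 38.98 = 972.02 ≈ 972 hPa.

972 hPa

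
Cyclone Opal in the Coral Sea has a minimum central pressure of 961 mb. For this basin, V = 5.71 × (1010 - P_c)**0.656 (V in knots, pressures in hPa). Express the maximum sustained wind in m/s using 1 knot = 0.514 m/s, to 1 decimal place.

37.7 m/s

ΔP = 1010 − 961 = 49 mb.
V ≈ 5.71 × 49^0.656 = 5.71 × 12.846 ≈ 73.351 kt.
73.351 × 0.514 ≈ 37.70 m/s → 37.7 m/s.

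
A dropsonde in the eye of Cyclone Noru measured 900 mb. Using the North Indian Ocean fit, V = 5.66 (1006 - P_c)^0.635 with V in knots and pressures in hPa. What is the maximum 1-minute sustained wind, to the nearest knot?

109 kt

ΔP = 1006 − 900 = 106 mb.
106^0.635 ≈ 19.323.
V ≈ 5.66 × 19.323 ≈ 109.4 kt.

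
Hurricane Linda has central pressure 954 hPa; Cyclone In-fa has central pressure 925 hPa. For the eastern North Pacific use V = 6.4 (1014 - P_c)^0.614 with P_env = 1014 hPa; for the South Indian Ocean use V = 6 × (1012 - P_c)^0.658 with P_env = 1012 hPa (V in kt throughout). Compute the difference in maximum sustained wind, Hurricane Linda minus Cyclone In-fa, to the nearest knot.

Hurricane Linda: ΔP = 60; V ≈ 6.4 × 60^0.614 ≈ 79.06 kt.
Cyclone In-fa: ΔP = 87; V ≈ 6 × 87^0.658 ≈ 113.33 kt.
Difference ≈ 79.06 − 113.33 = -34.27 → -34 kt.

-34 kt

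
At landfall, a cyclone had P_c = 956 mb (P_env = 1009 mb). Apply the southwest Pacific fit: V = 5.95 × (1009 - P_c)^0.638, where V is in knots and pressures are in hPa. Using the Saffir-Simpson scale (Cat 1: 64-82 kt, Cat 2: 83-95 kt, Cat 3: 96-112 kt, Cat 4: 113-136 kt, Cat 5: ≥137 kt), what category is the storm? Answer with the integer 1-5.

ΔP = 1009 − 956 = 53 mb.
V ≈ 5.95 × 53^0.638 = 5.95 × 12.59 ≈ 75 kt.
75 kt falls in the Category 1 band.

1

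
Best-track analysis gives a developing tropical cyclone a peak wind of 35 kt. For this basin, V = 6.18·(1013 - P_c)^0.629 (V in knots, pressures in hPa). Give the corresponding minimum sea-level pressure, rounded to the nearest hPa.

997 hPa

ΔP = (V / 6.18)^(1/0.629) = (35/6.18)^1.590.
35/6.18 = 5.663; 5.663^1.590 ≈ 15.75 hPa.
P_c = 1013 − 15.75 = 997.25 ≈ 997 hPa.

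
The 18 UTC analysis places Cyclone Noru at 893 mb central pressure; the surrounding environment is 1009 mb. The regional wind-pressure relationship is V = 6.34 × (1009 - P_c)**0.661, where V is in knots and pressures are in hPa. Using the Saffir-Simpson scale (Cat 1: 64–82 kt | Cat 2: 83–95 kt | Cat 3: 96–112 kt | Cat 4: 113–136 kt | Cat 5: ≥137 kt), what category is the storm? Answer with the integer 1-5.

ΔP = 1009 − 893 = 116 mb.
V ≈ 6.34 × 116^0.661 = 6.34 × 23.15 ≈ 147 kt.
147 kt falls in the Category 5 band.

5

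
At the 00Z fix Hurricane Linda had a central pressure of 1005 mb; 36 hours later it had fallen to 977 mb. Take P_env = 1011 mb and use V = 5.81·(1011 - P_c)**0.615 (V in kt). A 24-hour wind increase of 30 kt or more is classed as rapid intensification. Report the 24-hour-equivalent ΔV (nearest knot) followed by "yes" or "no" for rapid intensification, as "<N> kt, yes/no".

22 kt, no

V₁: ΔP = 6, V ≈ 5.81 × 6^0.615 ≈ 17.49 kt.
V₂: ΔP = 34, V ≈ 5.81 × 34^0.615 ≈ 50.82 kt.
ΔV over 36 h = 33.33 kt → 24 h equivalent = 33.33 × 24/36 ≈ 22.22 kt.
22 kt < 30 kt ⇒ not rapid intensification.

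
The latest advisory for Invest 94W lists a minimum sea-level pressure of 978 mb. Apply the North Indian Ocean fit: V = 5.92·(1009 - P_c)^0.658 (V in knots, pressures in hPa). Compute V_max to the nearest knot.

57 kt

ΔP = 1009 − 978 = 31 mb.
31^0.658 ≈ 9.579.
V ≈ 5.92 × 9.579 ≈ 56.7 kt.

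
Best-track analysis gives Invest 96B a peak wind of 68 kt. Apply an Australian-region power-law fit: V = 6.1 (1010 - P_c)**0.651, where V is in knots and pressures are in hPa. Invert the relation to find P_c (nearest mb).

ΔP = (V / 6.1)^(1/0.651) = (68/6.1)^1.536.
68/6.1 = 11.148; 11.148^1.536 ≈ 40.60 mb.
P_c = 1010 − 40.60 = 969.40 ≈ 969 mb.

969 mb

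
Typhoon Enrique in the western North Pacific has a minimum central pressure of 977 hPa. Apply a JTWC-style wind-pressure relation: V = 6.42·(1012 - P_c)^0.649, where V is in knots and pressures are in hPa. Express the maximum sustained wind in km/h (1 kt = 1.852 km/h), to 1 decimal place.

119.5 km/h

ΔP = 1012 − 977 = 35 hPa.
V ≈ 6.42 × 35^0.649 = 6.42 × 10.048 ≈ 64.511 kt.
64.511 × 1.852 ≈ 119.47 km/h → 119.5 km/h.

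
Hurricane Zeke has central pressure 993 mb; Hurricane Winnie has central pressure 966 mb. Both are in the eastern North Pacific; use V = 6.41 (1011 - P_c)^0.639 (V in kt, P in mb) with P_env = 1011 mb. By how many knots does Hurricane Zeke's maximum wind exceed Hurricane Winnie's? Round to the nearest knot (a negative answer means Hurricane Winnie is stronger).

Hurricane Zeke: ΔP = 18; V ≈ 6.41 × 18^0.639 ≈ 40.64 kt.
Hurricane Winnie: ΔP = 45; V ≈ 6.41 × 45^0.639 ≈ 72.99 kt.
Difference ≈ 40.64 − 72.99 = -32.35 → -32 kt.

-32 kt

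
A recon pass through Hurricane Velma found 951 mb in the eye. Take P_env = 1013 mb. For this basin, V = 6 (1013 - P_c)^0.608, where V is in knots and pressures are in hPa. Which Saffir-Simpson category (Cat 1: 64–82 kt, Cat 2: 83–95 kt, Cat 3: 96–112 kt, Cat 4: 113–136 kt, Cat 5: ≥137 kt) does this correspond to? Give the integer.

1

ΔP = 1013 − 951 = 62 mb.
V ≈ 6 × 62^0.608 = 6 × 12.30 ≈ 74 kt.
74 kt falls in the Category 1 band.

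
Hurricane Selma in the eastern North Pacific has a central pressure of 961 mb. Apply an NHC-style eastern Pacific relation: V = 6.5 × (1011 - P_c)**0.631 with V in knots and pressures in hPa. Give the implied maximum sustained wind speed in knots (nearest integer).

ΔP = 1011 − 961 = 50 mb.
50^0.631 ≈ 11.805.
V ≈ 6.5 × 11.805 ≈ 76.7 kt.

77 kt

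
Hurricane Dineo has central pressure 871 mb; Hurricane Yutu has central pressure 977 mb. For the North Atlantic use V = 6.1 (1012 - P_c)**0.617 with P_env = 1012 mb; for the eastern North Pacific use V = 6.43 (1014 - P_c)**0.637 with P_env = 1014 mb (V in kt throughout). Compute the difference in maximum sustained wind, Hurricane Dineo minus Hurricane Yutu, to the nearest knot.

Hurricane Dineo: ΔP = 141; V ≈ 6.1 × 141^0.617 ≈ 129.24 kt.
Hurricane Yutu: ΔP = 37; V ≈ 6.43 × 37^0.637 ≈ 64.14 kt.
Difference ≈ 129.24 − 64.14 = 65.10 → 65 kt.

65 kt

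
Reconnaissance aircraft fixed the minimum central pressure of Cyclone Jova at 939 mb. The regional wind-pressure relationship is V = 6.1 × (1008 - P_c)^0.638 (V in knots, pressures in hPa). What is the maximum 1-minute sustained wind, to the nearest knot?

91 kt

ΔP = 1008 − 939 = 69 mb.
69^0.638 ≈ 14.900.
V ≈ 6.1 × 14.900 ≈ 90.9 kt.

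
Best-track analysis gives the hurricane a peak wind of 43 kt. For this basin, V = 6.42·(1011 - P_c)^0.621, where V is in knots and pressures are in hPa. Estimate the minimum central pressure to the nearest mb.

ΔP = (V / 6.42)^(1/0.621) = (43/6.42)^1.610.
43/6.42 = 6.698; 6.698^1.610 ≈ 21.38 mb.
P_c = 1011 − 21.38 = 989.62 ≈ 990 mb.

990 mb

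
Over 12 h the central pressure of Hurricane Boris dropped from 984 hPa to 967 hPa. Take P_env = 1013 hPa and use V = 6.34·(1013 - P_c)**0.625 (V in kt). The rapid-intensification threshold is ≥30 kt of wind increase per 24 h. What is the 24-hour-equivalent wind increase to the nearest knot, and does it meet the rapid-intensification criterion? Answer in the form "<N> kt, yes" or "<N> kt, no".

V₁: ΔP = 29, V ≈ 6.34 × 29^0.625 ≈ 52.01 kt.
V₂: ΔP = 46, V ≈ 6.34 × 46^0.625 ≈ 69.39 kt.
ΔV over 12 h = 17.38 kt → 24 h equivalent = 17.38 × 24/12 ≈ 34.76 kt.
35 kt ≥ 30 kt ⇒ rapid intensification.

35 kt, yes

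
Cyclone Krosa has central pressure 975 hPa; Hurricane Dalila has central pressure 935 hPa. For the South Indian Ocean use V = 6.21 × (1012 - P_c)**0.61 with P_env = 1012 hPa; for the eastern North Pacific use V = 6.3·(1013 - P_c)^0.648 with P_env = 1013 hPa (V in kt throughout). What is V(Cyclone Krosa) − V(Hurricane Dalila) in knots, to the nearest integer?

-50 kt

Cyclone Krosa: ΔP = 37; V ≈ 6.21 × 37^0.61 ≈ 56.19 kt.
Hurricane Dalila: ΔP = 78; V ≈ 6.3 × 78^0.648 ≈ 106.03 kt.
Difference ≈ 56.19 − 106.03 = -49.84 → -50 kt.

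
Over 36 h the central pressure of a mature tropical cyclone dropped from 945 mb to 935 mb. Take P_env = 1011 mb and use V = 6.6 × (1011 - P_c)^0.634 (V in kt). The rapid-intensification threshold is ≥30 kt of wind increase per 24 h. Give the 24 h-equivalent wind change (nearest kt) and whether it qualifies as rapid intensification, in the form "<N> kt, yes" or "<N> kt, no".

V₁: ΔP = 66, V ≈ 6.6 × 66^0.634 ≈ 94.00 kt.
V₂: ΔP = 76, V ≈ 6.6 × 76^0.634 ≈ 102.80 kt.
ΔV over 36 h = 8.80 kt → 24 h equivalent = 8.80 × 24/36 ≈ 5.87 kt.
6 kt < 30 kt ⇒ not rapid intensification.

6 kt, no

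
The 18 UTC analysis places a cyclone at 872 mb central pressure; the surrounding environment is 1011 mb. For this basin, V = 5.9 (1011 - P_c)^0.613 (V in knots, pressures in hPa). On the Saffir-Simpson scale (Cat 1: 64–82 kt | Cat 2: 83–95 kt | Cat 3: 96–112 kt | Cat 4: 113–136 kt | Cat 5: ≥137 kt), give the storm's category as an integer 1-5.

ΔP = 1011 − 872 = 139 mb.
V ≈ 5.9 × 139^0.613 = 5.9 × 20.59 ≈ 121 kt.
121 kt falls in the Category 4 band.

4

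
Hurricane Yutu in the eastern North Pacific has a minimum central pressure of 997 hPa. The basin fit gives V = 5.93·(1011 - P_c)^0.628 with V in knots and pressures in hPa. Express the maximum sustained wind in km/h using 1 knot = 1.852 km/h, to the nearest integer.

58 km/h

ΔP = 1011 − 997 = 14 hPa.
V ≈ 5.93 × 14^0.628 = 5.93 × 5.245 ≈ 31.104 kt.
31.104 × 1.852 ≈ 57.61 km/h → 58 km/h.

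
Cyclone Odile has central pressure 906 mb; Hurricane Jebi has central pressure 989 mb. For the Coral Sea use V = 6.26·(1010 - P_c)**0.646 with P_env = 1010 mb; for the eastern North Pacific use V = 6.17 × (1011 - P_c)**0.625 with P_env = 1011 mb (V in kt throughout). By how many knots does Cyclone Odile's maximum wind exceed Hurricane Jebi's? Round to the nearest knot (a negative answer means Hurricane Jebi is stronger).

83 kt

Cyclone Odile: ΔP = 104; V ≈ 6.26 × 104^0.646 ≈ 125.77 kt.
Hurricane Jebi: ΔP = 22; V ≈ 6.17 × 22^0.625 ≈ 42.59 kt.
Difference ≈ 125.77 − 42.59 = 83.18 → 83 kt.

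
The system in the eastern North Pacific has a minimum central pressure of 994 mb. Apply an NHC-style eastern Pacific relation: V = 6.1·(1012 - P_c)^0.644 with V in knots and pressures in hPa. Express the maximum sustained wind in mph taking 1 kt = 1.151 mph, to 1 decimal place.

ΔP = 1012 − 994 = 18 mb.
V ≈ 6.1 × 18^0.644 = 6.1 × 6.433 ≈ 39.240 kt.
39.240 × 1.151 ≈ 45.16 mph → 45.2 mph.

45.2 mph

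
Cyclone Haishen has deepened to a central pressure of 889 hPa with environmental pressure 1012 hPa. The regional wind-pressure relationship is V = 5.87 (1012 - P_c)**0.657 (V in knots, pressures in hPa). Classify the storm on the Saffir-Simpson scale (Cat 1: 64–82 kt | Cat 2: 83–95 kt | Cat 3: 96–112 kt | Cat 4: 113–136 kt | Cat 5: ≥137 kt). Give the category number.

5

ΔP = 1012 − 889 = 123 hPa.
V ≈ 5.87 × 123^0.657 = 5.87 × 23.61 ≈ 139 kt.
139 kt falls in the Category 5 band.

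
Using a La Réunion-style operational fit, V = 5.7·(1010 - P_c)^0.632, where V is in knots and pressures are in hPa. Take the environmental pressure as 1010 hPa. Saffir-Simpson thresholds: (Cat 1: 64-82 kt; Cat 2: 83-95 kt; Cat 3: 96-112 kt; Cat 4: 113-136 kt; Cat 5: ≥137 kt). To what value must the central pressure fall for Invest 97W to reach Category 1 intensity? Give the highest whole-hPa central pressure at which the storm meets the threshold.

Category 1 begins at V = 64 kt.
Required ΔP = (64/5.7)^(1/0.632) = 11.228^1.582 ≈ 45.91 hPa.
P_c ≤ 1010 − 45.91 = 964.09, so the highest integer P_c is 964 hPa.

964 hPa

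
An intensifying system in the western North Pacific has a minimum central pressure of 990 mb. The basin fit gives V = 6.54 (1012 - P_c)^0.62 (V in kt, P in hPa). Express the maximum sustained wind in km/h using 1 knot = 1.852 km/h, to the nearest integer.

82 km/h

ΔP = 1012 − 990 = 22 mb.
V ≈ 6.54 × 22^0.62 = 6.54 × 6.797 ≈ 44.451 kt.
44.451 × 1.852 ≈ 82.32 km/h → 82 km/h.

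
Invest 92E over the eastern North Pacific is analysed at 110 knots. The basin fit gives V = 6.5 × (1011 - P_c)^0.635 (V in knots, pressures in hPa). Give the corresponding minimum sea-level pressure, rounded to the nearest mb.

ΔP = (V / 6.5)^(1/0.635) = (110/6.5)^1.575.
110/6.5 = 16.923; 16.923^1.575 ≈ 86.02 mb.
P_c = 1011 − 86.02 = 924.98 ≈ 925 mb.

925 mb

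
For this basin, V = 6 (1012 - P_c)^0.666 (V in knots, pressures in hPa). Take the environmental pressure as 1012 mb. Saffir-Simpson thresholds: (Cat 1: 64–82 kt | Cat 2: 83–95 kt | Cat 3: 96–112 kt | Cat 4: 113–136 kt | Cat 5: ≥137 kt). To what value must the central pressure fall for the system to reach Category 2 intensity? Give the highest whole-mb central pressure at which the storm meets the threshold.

Category 2 begins at V = 83 kt.
Required ΔP = (83/6)^(1/0.666) = 13.833^1.502 ≈ 51.65 mb.
P_c ≤ 1012 − 51.65 = 960.35, so the highest integer P_c is 960 mb.

960 mb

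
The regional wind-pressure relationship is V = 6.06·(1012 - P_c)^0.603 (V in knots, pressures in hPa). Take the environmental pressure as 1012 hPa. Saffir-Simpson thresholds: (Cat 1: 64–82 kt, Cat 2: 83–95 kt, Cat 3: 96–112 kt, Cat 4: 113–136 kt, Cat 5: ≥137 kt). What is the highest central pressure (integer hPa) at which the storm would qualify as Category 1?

962 hPa

Category 1 begins at V = 64 kt.
Required ΔP = (64/6.06)^(1/0.603) = 10.561^1.658 ≈ 49.85 hPa.
P_c ≤ 1012 − 49.85 = 962.15, so the highest integer P_c is 962 hPa.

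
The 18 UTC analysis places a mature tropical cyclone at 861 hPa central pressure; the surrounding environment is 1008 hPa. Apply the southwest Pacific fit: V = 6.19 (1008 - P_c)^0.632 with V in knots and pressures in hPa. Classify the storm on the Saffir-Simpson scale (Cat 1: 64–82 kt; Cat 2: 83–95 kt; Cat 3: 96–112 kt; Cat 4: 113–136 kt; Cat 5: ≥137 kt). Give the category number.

ΔP = 1008 − 861 = 147 hPa.
V ≈ 6.19 × 147^0.632 = 6.19 × 23.43 ≈ 145 kt.
145 kt falls in the Category 5 band.

5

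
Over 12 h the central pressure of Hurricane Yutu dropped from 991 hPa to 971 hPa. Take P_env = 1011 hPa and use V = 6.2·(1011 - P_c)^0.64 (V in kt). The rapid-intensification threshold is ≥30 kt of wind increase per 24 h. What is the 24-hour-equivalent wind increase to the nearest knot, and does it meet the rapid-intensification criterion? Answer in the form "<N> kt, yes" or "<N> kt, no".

V₁: ΔP = 20, V ≈ 6.2 × 20^0.64 ≈ 42.17 kt.
V₂: ΔP = 40, V ≈ 6.2 × 40^0.64 ≈ 65.72 kt.
ΔV over 12 h = 23.55 kt → 24 h equivalent = 23.55 × 24/12 ≈ 47.10 kt.
47 kt ≥ 30 kt ⇒ rapid intensification.

47 kt, yes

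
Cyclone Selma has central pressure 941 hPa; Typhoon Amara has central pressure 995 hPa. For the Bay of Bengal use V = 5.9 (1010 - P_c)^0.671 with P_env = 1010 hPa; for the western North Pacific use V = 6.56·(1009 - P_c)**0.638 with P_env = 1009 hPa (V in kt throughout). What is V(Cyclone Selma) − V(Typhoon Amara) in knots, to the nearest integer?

Cyclone Selma: ΔP = 69; V ≈ 5.9 × 69^0.671 ≈ 101.09 kt.
Typhoon Amara: ΔP = 14; V ≈ 6.56 × 14^0.638 ≈ 35.33 kt.
Difference ≈ 101.09 − 35.33 = 65.76 → 66 kt.

66 kt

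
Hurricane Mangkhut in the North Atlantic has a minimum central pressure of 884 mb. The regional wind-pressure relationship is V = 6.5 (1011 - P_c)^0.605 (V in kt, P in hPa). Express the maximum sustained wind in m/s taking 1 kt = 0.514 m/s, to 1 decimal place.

62.6 m/s

ΔP = 1011 − 884 = 127 mb.
V ≈ 6.5 × 127^0.605 = 6.5 × 18.741 ≈ 121.819 kt.
121.819 × 0.514 ≈ 62.61 m/s → 62.6 m/s.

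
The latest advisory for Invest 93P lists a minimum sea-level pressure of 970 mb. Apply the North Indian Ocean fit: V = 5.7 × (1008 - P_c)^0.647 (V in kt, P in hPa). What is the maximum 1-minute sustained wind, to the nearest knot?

60 kt

ΔP = 1008 − 970 = 38 mb.
38^0.647 ≈ 10.523.
V ≈ 5.7 × 10.523 ≈ 60.0 kt.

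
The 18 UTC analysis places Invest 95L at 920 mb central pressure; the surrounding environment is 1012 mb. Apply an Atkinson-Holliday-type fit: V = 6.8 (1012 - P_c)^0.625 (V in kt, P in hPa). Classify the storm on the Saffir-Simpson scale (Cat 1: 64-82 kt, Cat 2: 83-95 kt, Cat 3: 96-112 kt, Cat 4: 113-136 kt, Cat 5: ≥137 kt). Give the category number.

4

ΔP = 1012 − 920 = 92 mb.
V ≈ 6.8 × 92^0.625 = 6.8 × 16.88 ≈ 115 kt.
115 kt falls in the Category 4 band.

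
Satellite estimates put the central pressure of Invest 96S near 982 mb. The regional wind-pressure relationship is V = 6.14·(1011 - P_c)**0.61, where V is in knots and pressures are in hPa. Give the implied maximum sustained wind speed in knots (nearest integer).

ΔP = 1011 − 982 = 29 mb.
29^0.61 ≈ 7.799.
V ≈ 6.14 × 7.799 ≈ 47.9 kt.

48 kt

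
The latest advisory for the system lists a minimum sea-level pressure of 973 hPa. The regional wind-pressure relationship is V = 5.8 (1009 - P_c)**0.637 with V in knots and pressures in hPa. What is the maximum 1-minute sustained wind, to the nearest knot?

ΔP = 1009 − 973 = 36 hPa.
36^0.637 ≈ 9.803.
V ≈ 5.8 × 9.803 ≈ 56.9 kt.

57 kt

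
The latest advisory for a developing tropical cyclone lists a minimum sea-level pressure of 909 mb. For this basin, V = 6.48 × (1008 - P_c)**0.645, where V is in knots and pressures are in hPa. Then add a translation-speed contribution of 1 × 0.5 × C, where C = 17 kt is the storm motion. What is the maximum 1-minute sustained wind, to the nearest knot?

ΔP = 1008 − 909 = 99 mb.
99^0.645 ≈ 19.372.
V ≈ 6.48 × 19.372 ≈ 125.5 kt.
Translation term: 1 × 0.5 × 17 = 8.5 kt.
Corrected V ≈ 134 kt → 134 kt.

134 kt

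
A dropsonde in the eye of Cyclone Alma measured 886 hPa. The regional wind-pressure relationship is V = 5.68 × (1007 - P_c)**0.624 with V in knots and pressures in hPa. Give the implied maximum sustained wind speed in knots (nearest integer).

113 kt

ΔP = 1007 − 886 = 121 hPa.
121^0.624 ≈ 19.937.
V ≈ 5.68 × 19.937 ≈ 113.2 kt.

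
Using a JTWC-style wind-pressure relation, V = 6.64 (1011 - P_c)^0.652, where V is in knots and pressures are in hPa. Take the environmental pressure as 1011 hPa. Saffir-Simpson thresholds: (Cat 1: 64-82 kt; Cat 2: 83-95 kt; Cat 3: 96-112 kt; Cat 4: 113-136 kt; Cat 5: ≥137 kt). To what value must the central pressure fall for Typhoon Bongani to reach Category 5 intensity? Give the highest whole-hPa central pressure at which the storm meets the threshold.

907 hPa

Category 5 begins at V = 137 kt.
Required ΔP = (137/6.64)^(1/0.652) = 20.633^1.534 ≈ 103.80 hPa.
P_c ≤ 1011 − 103.80 = 907.20, so the highest integer P_c is 907 hPa.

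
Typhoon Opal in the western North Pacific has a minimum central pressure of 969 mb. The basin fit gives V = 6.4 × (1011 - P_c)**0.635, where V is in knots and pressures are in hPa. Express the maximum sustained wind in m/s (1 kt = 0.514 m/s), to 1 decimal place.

35.3 m/s

ΔP = 1011 − 969 = 42 mb.
V ≈ 6.4 × 42^0.635 = 6.4 × 10.734 ≈ 68.698 kt.
68.698 × 0.514 ≈ 35.31 m/s → 35.3 m/s.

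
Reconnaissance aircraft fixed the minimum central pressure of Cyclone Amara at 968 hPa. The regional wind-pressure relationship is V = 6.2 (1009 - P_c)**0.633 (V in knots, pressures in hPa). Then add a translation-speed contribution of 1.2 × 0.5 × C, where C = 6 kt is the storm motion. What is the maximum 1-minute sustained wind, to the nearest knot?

69 kt

ΔP = 1009 − 968 = 41 hPa.
41^0.633 ≈ 10.493.
V ≈ 6.2 × 10.493 ≈ 65.1 kt.
Translation term: 1.2 × 0.5 × 6 = 3.6 kt.
Corrected V ≈ 68.7 kt → 69 kt.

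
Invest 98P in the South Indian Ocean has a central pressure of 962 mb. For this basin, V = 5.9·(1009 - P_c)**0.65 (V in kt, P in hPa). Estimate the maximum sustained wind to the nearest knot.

ΔP = 1009 − 962 = 47 mb.
47^0.65 ≈ 12.214.
V ≈ 5.9 × 12.214 ≈ 72.1 kt.

72 kt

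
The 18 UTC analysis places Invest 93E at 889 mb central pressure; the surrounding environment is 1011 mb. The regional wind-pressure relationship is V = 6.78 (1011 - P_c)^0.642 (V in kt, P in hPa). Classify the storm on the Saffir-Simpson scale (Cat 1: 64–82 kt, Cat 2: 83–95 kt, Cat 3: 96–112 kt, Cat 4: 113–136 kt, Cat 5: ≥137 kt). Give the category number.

5

ΔP = 1011 − 889 = 122 mb.
V ≈ 6.78 × 122^0.642 = 6.78 × 21.85 ≈ 148 kt.
148 kt falls in the Category 5 band.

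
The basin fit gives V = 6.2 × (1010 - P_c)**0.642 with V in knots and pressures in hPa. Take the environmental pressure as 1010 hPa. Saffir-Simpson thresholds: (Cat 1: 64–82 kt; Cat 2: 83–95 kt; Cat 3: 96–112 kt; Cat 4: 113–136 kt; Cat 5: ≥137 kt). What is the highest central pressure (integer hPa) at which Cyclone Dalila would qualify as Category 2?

953 hPa

Category 2 begins at V = 83 kt.
Required ΔP = (83/6.2)^(1/0.642) = 13.387^1.558 ≈ 56.88 hPa.
P_c ≤ 1010 − 56.88 = 953.12, so the highest integer P_c is 953 hPa.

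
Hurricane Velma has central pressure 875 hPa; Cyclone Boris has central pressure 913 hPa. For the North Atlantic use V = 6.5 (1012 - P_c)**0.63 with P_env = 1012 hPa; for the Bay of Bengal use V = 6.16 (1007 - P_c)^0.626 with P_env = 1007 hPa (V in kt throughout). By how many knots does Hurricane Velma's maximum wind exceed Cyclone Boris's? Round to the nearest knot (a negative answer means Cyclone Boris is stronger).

Hurricane Velma: ΔP = 137; V ≈ 6.5 × 137^0.63 ≈ 144.23 kt.
Cyclone Boris: ΔP = 94; V ≈ 6.16 × 94^0.626 ≈ 105.87 kt.
Difference ≈ 144.23 − 105.87 = 38.36 → 38 kt.

38 kt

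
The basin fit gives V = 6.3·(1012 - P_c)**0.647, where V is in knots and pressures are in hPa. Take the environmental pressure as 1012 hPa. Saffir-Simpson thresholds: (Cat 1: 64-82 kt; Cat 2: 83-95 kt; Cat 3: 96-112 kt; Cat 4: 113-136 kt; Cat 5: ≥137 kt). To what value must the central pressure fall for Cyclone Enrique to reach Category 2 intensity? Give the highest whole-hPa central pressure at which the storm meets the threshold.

Category 2 begins at V = 83 kt.
Required ΔP = (83/6.3)^(1/0.647) = 13.175^1.546 ≈ 53.78 hPa.
P_c ≤ 1012 − 53.78 = 958.22, so the highest integer P_c is 958 hPa.

958 hPa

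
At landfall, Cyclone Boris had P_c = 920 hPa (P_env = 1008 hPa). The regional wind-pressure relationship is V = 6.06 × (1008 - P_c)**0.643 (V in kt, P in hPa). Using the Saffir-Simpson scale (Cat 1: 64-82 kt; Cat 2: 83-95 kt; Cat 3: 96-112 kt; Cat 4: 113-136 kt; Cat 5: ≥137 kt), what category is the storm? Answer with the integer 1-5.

ΔP = 1008 − 920 = 88 hPa.
V ≈ 6.06 × 88^0.643 = 6.06 × 17.80 ≈ 108 kt.
108 kt falls in the Category 3 band.

3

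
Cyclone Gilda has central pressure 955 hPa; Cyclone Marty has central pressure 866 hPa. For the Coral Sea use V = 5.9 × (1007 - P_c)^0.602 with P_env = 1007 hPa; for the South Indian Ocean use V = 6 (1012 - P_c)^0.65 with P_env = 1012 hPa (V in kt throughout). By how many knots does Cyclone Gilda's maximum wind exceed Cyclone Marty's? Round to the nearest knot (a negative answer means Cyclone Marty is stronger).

Cyclone Gilda: ΔP = 52; V ≈ 5.9 × 52^0.602 ≈ 63.66 kt.
Cyclone Marty: ΔP = 146; V ≈ 6 × 146^0.65 ≈ 153.10 kt.
Difference ≈ 63.66 − 153.10 = -89.44 → -89 kt.

-89 kt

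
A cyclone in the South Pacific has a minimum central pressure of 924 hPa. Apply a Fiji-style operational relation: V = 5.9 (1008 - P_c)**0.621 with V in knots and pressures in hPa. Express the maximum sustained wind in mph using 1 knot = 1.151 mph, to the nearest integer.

ΔP = 1008 − 924 = 84 hPa.
V ≈ 5.9 × 84^0.621 = 5.9 × 15.667 ≈ 92.434 kt.
92.434 × 1.151 ≈ 106.39 mph → 106 mph.

106 mph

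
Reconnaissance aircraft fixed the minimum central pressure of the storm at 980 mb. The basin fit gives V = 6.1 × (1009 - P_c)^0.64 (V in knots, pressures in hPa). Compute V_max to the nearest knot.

53 kt

ΔP = 1009 − 980 = 29 mb.
29^0.64 ≈ 8.628.
V ≈ 6.1 × 8.628 ≈ 52.6 kt.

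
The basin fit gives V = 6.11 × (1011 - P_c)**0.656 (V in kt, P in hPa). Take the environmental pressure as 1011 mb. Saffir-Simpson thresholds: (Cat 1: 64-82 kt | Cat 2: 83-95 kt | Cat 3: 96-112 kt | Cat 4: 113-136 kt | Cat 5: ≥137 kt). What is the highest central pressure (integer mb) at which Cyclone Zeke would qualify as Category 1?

Category 1 begins at V = 64 kt.
Required ΔP = (64/6.11)^(1/0.656) = 10.475^1.524 ≈ 35.90 mb.
P_c ≤ 1011 − 35.90 = 975.10, so the highest integer P_c is 975 mb.

975 mb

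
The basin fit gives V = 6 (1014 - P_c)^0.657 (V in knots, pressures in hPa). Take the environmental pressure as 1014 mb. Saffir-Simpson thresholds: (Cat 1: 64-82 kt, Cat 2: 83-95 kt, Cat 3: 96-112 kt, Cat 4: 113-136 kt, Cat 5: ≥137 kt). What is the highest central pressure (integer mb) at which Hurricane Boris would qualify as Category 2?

Category 2 begins at V = 83 kt.
Required ΔP = (83/6)^(1/0.657) = 13.833^1.522 ≈ 54.52 mb.
P_c ≤ 1014 − 54.52 = 959.48, so the highest integer P_c is 959 mb.

959 mb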